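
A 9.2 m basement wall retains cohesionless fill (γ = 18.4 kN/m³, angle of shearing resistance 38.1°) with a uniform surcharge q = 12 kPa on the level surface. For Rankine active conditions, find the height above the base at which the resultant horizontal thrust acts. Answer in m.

K_a = 0.2368.
Triangular part P₁ = ½K_aγH² = 184.4 at H/3 = 3.067 m; rectangular part P₂ = K_a q H = 26.15 at H/2 = 4.600 m.
ȳ = (P₁·3.067 + P₂·4.600)/(P₁+P₂) = 3.257 m.

3.26 m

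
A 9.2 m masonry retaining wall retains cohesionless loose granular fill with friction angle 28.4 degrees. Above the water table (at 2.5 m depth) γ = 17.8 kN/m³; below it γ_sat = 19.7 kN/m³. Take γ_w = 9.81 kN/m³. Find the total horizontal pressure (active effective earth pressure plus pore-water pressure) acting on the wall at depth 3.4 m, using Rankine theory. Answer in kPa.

K_a = (1 − sin φ)/(1 + sin φ) = 0.3554.
γ' = 19.7 − 9.81 = 9.890 kN/m³.
Effective vertical stress at 3.4 m: σ'_v = 17.8×2.5 + 9.890×0.900 = 53.40 kPa.
σ'_h = K_a σ'_v = 0.3554 × 53.40 = 18.98 kPa; u = γ_w × 0.900 = 8.829 kPa.
Total σ_h = 18.98 + 8.829 = 27.81 kPa.

27.8 kPa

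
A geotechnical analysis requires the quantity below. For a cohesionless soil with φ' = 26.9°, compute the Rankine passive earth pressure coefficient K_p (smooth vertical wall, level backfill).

2.65

K_p = (1 + sin φ)/(1 − sin φ) = tan²(45° + 26.9°/2) = 2.653.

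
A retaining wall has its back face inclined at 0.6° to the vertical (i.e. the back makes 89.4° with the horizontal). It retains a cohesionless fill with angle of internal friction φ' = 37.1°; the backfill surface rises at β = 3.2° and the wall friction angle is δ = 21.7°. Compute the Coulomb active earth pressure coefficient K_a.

K_a = sin²(α+φ) / [sin²α · sin(α−δ) · (1 + √{sin(φ+δ)sin(φ−β) / (sin(α−δ)sin(α+β))})²].
With α = 89.4°, φ = 37.1°, δ = 21.7°, β = 3.2°: K_a = 0.2365.

0.237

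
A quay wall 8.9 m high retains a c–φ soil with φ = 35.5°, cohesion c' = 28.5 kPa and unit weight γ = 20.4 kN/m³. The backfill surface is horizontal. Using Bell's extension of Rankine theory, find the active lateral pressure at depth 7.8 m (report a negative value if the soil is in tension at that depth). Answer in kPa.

K_a = (1 − sin φ)/(1 + sin φ) = 0.2653.
σ_a = K_a γ z − 2c√K_a = 0.2653×20.4×7.8 − 2×28.5×0.5150 = 12.85 kPa.

12.9 kPa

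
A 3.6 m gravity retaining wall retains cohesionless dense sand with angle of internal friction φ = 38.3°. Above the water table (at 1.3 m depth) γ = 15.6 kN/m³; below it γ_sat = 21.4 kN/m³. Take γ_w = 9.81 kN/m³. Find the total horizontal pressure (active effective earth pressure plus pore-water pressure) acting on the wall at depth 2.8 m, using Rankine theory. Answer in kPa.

K_a = (1 − sin φ)/(1 + sin φ) = 0.2347.
γ' = 21.4 − 9.81 = 11.59 kN/m³.
Effective vertical stress at 2.8 m: σ'_v = 15.6×1.3 + 11.59×1.50 = 37.66 kPa.
σ'_h = K_a σ'_v = 0.2347 × 37.66 = 8.841 kPa; u = γ_w × 1.50 = 14.71 kPa.
Total σ_h = 8.841 + 14.71 = 23.56 kPa.

23.6 kPa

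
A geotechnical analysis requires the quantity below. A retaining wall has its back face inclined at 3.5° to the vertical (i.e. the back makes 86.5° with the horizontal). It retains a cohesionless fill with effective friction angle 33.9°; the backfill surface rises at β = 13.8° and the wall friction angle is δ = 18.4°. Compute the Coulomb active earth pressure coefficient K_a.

0.337

K_a = sin²(α+φ) / [sin²α · sin(α−δ) · (1 + √{sin(φ+δ)sin(φ−β) / (sin(α−δ)sin(α+β))})²].
With α = 86.5°, φ = 33.9°, δ = 18.4°, β = 13.8°: K_a = 0.3368.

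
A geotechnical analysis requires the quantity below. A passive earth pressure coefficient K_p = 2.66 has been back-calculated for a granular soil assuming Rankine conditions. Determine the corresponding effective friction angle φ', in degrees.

K_p = (1+sin φ)/(1−sin φ) ⇒ sin φ = (K_p − 1)/(K_p + 1) = 0.4536.
φ = arcsin(0.4536) = 26.97°.

27.0°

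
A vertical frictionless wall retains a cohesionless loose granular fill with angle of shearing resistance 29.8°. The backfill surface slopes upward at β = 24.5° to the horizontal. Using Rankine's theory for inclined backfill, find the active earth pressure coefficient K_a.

0.489

K_a = cos β · (cos β − √(cos²β − cos²φ)) / (cos β + √(cos²β − cos²φ)).
cos β = 0.9100, cos φ = 0.8678, √(cos²β − cos²φ) = 0.2739.
K_a = 0.9100 × (0.9100 − 0.2739)/(0.9100 + 0.2739) = 0.4889.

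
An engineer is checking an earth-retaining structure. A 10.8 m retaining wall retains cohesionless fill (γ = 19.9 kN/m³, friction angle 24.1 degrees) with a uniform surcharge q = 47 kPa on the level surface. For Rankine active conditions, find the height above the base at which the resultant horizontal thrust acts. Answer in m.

4.15 m

K_a = 0.4201.
Triangular part P₁ = ½K_aγH² = 487.6 at H/3 = 3.600 m; rectangular part P₂ = K_a q H = 213.3 at H/2 = 5.400 m.
ȳ = (P₁·3.600 + P₂·5.400)/(P₁+P₂) = 4.148 m.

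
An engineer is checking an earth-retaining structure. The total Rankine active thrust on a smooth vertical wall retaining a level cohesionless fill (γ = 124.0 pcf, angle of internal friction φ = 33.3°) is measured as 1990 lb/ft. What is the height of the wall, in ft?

K_a = 0.2911. P_a = ½ K_a γ H² ⇒ H = √(2P_a/(K_a γ)).
H = √(2×1990/(0.2911×124.0)) = 10.50 ft.

10.5 ft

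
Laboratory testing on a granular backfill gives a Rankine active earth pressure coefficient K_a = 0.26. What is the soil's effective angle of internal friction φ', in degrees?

K_a = tan²(45° − φ/2) ⇒ 45° − φ/2 = arctan(√0.26) = 27.02°.
φ = 2(45° − 27.02°) = 35.97°.

36.0°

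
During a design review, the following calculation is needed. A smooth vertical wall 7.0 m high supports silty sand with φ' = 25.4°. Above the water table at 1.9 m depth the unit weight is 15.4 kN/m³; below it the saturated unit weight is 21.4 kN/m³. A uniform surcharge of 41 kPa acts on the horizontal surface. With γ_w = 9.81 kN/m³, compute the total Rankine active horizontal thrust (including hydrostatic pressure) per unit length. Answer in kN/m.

K_a = tan²(45° − φ/2) = 0.3996.
γ' = 21.4 − 9.81 = 11.59 kN/m³. h₂ = H − d_w = 5.1 m.
σ'_h: at surface K_a·q = 16.39; at WT K_a(q+γd_w) = 28.08; at base K_a(q+γd_w+γ'h₂) = 51.70 kPa.
P₁ = ½(16.39+28.08)×1.9 = 42.24; P₂ = ½(28.08+51.70)×5.1 = 203.4; P_w = ½γ_w h₂² = 127.6.
Total = 42.24+203.4+127.6 = 373.3 kN/m.

373 kN/m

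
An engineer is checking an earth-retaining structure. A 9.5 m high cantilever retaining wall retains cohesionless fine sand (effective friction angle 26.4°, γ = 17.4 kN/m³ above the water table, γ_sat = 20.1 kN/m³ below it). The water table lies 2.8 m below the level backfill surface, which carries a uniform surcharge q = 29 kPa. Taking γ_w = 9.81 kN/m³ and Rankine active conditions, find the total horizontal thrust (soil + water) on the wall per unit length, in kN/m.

567 kN/m

K_a = tan²(45° − φ/2) = 0.3844.
γ' = 20.1 − 9.81 = 10.29 kN/m³. h₂ = H − d_w = 6.7 m.
σ'_h: at surface K_a·q = 11.15; at WT K_a(q+γd_w) = 29.88; at base K_a(q+γd_w+γ'h₂) = 56.38 kPa.
P₁ = ½(11.15+29.88)×2.8 = 57.44; P₂ = ½(29.88+56.38)×6.7 = 289.0; P_w = ½γ_w h₂² = 220.2.
Total = 57.44+289.0+220.2 = 566.6 kN/m.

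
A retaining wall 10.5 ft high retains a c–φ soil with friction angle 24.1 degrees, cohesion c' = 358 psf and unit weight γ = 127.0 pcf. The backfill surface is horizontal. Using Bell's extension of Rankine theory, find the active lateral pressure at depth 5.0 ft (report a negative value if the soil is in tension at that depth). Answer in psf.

-197 psf

K_a = (1 − sin φ)/(1 + sin φ) = 0.4201.
σ_a = K_a γ z − 2c√K_a = 0.4201×127.0×5.0 − 2×358×0.6482 = -197.3 psf.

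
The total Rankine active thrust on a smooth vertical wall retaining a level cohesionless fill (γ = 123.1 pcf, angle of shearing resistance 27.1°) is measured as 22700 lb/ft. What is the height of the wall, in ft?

K_a = 0.3741. P_a = ½ K_a γ H² ⇒ H = √(2P_a/(K_a γ)).
H = √(2×22700/(0.3741×123.1)) = 31.40 ft.

31.4 ft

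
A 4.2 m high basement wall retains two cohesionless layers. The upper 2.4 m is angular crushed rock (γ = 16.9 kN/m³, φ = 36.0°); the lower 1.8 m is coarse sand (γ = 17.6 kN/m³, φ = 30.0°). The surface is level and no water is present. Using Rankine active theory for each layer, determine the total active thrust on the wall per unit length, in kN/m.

K_a1 = tan²(45°−36.0°/2) = 0.2596; K_a2 = tan²(45°−30.0°/2) = 0.3333.
Layer 1: σ at base = K_a1 γ₁ h₁ = 10.53 kPa; P₁ = ½×10.53×2.4 = 12.64.
Layer 2: σ_v at top = γ₁h₁ = 40.56; σ_h top = K_a2×40.56 = 13.52; σ_h base = K_a2×(40.56+17.6×1.8) = 24.08.
P₂ = ½(13.52+24.08)×1.8 = 33.84. Total P_a = 12.64+33.84 = 46.48 kN/m.

46.5 kN/m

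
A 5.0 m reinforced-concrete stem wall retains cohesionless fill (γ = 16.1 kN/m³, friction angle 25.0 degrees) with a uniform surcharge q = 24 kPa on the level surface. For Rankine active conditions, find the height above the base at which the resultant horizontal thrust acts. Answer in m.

K_a = 0.4059.
Triangular part P₁ = ½K_aγH² = 81.68 at H/3 = 1.667 m; rectangular part P₂ = K_a q H = 48.70 at H/2 = 2.500 m.
ȳ = (P₁·1.667 + P₂·2.500)/(P₁+P₂) = 1.978 m.

1.98 m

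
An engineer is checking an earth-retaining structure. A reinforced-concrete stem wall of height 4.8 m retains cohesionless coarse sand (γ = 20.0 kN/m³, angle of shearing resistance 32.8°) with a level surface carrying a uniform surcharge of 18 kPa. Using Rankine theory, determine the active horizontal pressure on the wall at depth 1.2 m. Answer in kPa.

12.5 kPa

K_a = (1 − sin φ)/(1 + sin φ) = 0.2973.
σ_v = γz + q = 20.0 × 1.2 + 18 = 42.00 kPa.
σ_h = K_a σ_v = 0.2973 × 42.00 = 12.49 kPa.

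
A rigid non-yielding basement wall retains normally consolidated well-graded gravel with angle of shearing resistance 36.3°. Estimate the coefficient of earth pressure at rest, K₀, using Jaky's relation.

0.408

K₀ = 1 − sin φ' = 1 − sin 36.3° = 0.4080.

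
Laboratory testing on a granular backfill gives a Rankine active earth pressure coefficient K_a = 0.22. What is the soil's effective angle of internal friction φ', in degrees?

39.7°

K_a = tan²(45° − φ/2) ⇒ 45° − φ/2 = arctan(√0.22) = 25.13°.
φ = 2(45° − 25.13°) = 39.74°.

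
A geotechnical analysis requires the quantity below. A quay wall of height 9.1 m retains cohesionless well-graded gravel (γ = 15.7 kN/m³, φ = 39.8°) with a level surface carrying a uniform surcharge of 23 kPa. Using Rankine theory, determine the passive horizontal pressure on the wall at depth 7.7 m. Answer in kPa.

656 kPa

K_p = (1 + sin φ)/(1 − sin φ) = 4.557.
σ_v = γz + q = 15.7 × 7.7 + 23 = 143.9 kPa.
σ_h = K_p σ_v = 4.557 × 143.9 = 655.7 kPa.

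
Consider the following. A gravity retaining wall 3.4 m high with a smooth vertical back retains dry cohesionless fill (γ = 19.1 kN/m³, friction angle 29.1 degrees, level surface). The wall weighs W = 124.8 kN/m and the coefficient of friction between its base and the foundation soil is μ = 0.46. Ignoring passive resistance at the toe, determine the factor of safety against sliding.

1.50

K_a = tan²(45° − 29.1°/2) = 0.3456.
P_a = ½K_aγH² = 0.5×0.3456×19.1×3.4² = 38.15 kN/m, acting at H/3 = 1.133 m above the base.
FS_sliding = μW / P_a = 0.46×124.8 / 38.15 = 1.505.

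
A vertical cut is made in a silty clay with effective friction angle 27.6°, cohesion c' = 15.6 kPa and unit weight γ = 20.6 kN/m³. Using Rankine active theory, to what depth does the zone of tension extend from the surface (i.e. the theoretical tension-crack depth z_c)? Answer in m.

2.50 m

K_a = tan²(45° − 27.6°/2) = 0.3668; √K_a = 0.6056.
The active pressure is zero where K_a γ z = 2c√K_a, so z_c = 2c/(γ√K_a) = 2×15.6/(20.6×0.6056) = 2.501 m.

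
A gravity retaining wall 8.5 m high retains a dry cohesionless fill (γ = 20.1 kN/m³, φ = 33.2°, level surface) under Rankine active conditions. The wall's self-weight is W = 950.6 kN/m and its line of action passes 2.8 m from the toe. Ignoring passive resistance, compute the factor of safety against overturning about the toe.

4.43

K_a = tan²(45° − 33.2°/2) = 0.2924.
P_a = ½K_aγH² = 0.5×0.2924×20.1×8.5² = 212.3 kN/m, acting at H/3 = 2.833 m above the base.
Overturning moment M_o = P_a × H/3 = 212.3 × 2.833 = 601.5.
Resisting moment M_r = W × 2.8 = 950.6 × 2.8 = 2662.
FS_overturning = M_r/M_o = 2662/601.5 = 4.425.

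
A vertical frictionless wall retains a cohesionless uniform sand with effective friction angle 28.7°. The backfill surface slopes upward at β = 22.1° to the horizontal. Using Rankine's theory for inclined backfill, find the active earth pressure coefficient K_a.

0.475

K_a = cos β · (cos β − √(cos²β − cos²φ)) / (cos β + √(cos²β − cos²φ)).
cos β = 0.9265, cos φ = 0.8771, √(cos²β − cos²φ) = 0.2984.
K_a = 0.9265 × (0.9265 − 0.2984)/(0.9265 + 0.2984) = 0.4751.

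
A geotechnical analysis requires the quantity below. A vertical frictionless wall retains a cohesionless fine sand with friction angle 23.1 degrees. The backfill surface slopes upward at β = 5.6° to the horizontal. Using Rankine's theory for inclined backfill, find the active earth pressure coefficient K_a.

K_a = cos β · (cos β − √(cos²β − cos²φ)) / (cos β + √(cos²β − cos²φ)).
cos β = 0.9952, cos φ = 0.9198, √(cos²β − cos²φ) = 0.3800.
K_a = 0.9952 × (0.9952 − 0.3800)/(0.9952 + 0.3800) = 0.4452.

0.445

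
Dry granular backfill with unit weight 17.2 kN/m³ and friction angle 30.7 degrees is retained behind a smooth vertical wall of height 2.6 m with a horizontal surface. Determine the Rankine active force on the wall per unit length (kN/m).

K_a = tan²(45° − φ/2) = 0.3240.
P_a = ½ K_a γ H² = 0.5 × 0.3240 × 17.2 × 2.6² = 18.84 kN/m.

18.8 kN/m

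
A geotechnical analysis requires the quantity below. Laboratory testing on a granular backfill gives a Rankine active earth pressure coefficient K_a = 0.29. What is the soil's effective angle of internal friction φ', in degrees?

K_a = tan²(45° − φ/2) ⇒ 45° − φ/2 = arctan(√0.29) = 28.30°.
φ = 2(45° − 28.30°) = 33.39°.

33.4°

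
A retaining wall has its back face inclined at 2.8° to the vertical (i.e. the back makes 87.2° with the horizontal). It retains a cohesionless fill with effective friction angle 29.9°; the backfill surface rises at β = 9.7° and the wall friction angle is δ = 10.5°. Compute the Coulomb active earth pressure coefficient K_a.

K_a = sin²(α+φ) / [sin²α · sin(α−δ) · (1 + √{sin(φ+δ)sin(φ−β) / (sin(α−δ)sin(α+β))})²].
With α = 87.2°, φ = 29.9°, δ = 10.5°, β = 9.7°: K_a = 0.3720.

0.372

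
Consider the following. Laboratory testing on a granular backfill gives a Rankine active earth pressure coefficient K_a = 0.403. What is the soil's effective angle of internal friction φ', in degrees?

25.2°

K_a = tan²(45° − φ/2) ⇒ 45° − φ/2 = arctan(√0.403) = 32.41°.
φ = 2(45° − 32.41°) = 25.18°.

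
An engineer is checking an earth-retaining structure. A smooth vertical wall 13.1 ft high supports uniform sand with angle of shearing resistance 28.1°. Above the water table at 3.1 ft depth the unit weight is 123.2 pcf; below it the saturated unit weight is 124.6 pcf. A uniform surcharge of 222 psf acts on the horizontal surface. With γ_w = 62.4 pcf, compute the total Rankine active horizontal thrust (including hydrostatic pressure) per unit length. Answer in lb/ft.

K_a = tan²(45° − φ/2) = 0.3596.
γ' = 124.6 − 62.4 = 62.20 pcf. h₂ = H − d_w = 10.0 ft.
σ'_h: at surface K_a·q = 79.83; at WT K_a(q+γd_w) = 217.2; at base K_a(q+γd_w+γ'h₂) = 440.9 psf.
P₁ = ½(79.83+217.2)×3.1 = 460.4; P₂ = ½(217.2+440.9)×10.0 = 3290; P_w = ½γ_w h₂² = 3120.
Total = 460.4+3290+3120 = 6870 lb/ft.

6870 lb/ft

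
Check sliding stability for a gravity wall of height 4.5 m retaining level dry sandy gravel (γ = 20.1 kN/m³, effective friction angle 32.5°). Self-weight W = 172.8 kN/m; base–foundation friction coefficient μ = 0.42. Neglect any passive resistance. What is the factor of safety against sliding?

1.18

K_a = tan²(45° − 32.5°/2) = 0.3010.
P_a = ½K_aγH² = 0.5×0.3010×20.1×4.5² = 61.25 kN/m, acting at H/3 = 1.500 m above the base.
FS_sliding = μW / P_a = 0.42×172.8 / 61.25 = 1.185.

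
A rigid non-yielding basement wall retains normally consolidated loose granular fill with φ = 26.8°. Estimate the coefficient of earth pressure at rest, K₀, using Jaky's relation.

K₀ = 1 − sin φ' = 1 − sin 26.8° = 0.5491.

0.549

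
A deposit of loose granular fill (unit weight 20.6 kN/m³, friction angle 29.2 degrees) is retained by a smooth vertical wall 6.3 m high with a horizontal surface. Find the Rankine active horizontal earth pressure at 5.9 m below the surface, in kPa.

41.8 kPa

K_a = (1 − sin φ)/(1 + sin φ) = 0.3442.
σ_h = K_a γ z = 0.3442 × 20.6 × 5.9 = 41.84 kPa.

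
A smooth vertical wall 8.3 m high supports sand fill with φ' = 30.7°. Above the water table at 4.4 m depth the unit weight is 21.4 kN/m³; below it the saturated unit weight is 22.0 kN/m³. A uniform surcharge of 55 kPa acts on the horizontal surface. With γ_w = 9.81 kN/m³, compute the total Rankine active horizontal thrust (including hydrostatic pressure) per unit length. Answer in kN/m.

K_a = tan²(45° − φ/2) = 0.3240.
γ' = 22.0 − 9.81 = 12.19 kN/m³. h₂ = H − d_w = 3.9 m.
σ'_h: at surface K_a·q = 17.82; at WT K_a(q+γd_w) = 48.33; at base K_a(q+γd_w+γ'h₂) = 63.74 kPa.
P₁ = ½(17.82+48.33)×4.4 = 145.5; P₂ = ½(48.33+63.74)×3.9 = 218.5; P_w = ½γ_w h₂² = 74.61.
Total = 145.5+218.5+74.61 = 438.7 kN/m.

439 kN/m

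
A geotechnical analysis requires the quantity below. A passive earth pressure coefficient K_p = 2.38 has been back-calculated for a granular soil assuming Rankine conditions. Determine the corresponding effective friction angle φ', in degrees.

24.1°

K_p = (1+sin φ)/(1−sin φ) ⇒ sin φ = (K_p − 1)/(K_p + 1) = 0.4083.
φ = arcsin(0.4083) = 24.10°.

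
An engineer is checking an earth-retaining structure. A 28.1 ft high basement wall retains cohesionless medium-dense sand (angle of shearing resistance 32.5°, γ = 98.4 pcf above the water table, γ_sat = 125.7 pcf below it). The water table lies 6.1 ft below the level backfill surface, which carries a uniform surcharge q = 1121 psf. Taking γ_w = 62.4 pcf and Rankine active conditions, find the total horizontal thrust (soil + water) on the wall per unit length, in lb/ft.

33700 lb/ft

K_a = tan²(45° − φ/2) = 0.3010.
γ' = 125.7 − 62.4 = 63.30 pcf. h₂ = H − d_w = 22.0 ft.
σ'_h: at surface K_a·q = 337.4; at WT K_a(q+γd_w) = 518.1; at base K_a(q+γd_w+γ'h₂) = 937.2 psf.
P₁ = ½(337.4+518.1)×6.1 = 2609; P₂ = ½(518.1+937.2)×22.0 = 16010; P_w = ½γ_w h₂² = 15100.
Total = 2609+16010+15100 = 33720 lb/ft.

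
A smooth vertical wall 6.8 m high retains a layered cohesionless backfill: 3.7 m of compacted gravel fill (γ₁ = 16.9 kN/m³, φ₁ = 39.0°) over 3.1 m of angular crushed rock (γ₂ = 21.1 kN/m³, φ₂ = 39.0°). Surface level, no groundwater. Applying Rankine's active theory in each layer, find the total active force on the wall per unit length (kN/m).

K_a1 = tan²(45°−39.0°/2) = 0.2275; K_a2 = tan²(45°−39.0°/2) = 0.2275.
Layer 1: σ at base = K_a1 γ₁ h₁ = 14.23 kPa; P₁ = ½×14.23×3.7 = 26.32.
Layer 2: σ_v at top = γ₁h₁ = 62.53; σ_h top = K_a2×62.53 = 14.23; σ_h base = K_a2×(62.53+21.1×3.1) = 29.11.
P₂ = ½(14.23+29.11)×3.1 = 67.17. Total P_a = 26.32+67.17 = 93.48 kN/m.

93.5 kN/m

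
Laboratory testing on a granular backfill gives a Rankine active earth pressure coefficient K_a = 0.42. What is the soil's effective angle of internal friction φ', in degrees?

K_a = tan²(45° − φ/2) ⇒ 45° − φ/2 = arctan(√0.42) = 32.95°.
φ = 2(45° − 32.95°) = 24.11°.

24.1°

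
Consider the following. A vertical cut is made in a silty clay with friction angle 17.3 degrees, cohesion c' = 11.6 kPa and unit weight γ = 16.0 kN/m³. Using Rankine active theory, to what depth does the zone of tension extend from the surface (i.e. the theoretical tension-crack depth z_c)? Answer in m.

K_a = tan²(45° − 17.3°/2) = 0.5416; √K_a = 0.7359.
The active pressure is zero where K_a γ z = 2c√K_a, so z_c = 2c/(γ√K_a) = 2×11.6/(16.0×0.7359) = 1.970 m.

1.97 m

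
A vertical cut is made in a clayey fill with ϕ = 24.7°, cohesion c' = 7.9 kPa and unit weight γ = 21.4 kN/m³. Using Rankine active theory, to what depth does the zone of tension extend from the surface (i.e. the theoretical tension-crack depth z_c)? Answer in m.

K_a = tan²(45° − 24.7°/2) = 0.4106; √K_a = 0.6408.
The active pressure is zero where K_a γ z = 2c√K_a, so z_c = 2c/(γ√K_a) = 2×7.9/(21.4×0.6408) = 1.152 m.

1.15 m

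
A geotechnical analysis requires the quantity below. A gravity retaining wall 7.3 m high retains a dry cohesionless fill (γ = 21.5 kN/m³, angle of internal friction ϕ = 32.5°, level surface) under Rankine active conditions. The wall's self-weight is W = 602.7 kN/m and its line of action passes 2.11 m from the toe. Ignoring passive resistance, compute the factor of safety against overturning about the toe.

3.03

K_a = tan²(45° − 32.5°/2) = 0.3010.
P_a = ½K_aγH² = 0.5×0.3010×21.5×7.3² = 172.4 kN/m, acting at H/3 = 2.433 m above the base.
Overturning moment M_o = P_a × H/3 = 172.4 × 2.433 = 419.6.
Resisting moment M_r = W × 2.11 = 602.7 × 2.11 = 1272.
FS_overturning = M_r/M_o = 1272/419.6 = 3.031.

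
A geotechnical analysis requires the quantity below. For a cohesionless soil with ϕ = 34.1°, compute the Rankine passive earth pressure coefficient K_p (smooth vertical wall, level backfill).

K_p = (1 + sin φ)/(1 − sin φ) = tan²(45° + 34.1°/2) = 3.552.

3.55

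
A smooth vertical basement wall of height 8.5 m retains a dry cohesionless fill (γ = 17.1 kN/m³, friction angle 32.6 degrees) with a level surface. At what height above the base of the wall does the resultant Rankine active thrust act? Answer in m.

K_a = 0.2997.
The pressure distribution is triangular, so the resultant acts at H/3 above the base = 8.5/3 = 2.833 m.

2.83 m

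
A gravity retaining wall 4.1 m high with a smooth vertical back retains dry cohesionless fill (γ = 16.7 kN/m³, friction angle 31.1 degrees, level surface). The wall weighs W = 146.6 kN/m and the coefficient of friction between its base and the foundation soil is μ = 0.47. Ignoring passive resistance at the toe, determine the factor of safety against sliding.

K_a = tan²(45° − 31.1°/2) = 0.3188.
P_a = ½K_aγH² = 0.5×0.3188×16.7×4.1² = 44.75 kN/m, acting at H/3 = 1.367 m above the base.
FS_sliding = μW / P_a = 0.47×146.6 / 44.75 = 1.540.

1.54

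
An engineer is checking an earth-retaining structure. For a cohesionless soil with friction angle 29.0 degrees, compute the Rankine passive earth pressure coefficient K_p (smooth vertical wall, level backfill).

K_p = (1 + sin φ)/(1 − sin φ) = tan²(45° + 29.0°/2) = 2.882.

2.88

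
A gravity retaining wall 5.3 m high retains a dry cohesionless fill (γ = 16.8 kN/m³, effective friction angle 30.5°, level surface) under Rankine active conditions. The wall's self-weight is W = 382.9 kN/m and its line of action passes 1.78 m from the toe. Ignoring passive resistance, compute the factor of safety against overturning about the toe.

5.01

K_a = tan²(45° − 30.5°/2) = 0.3267.
P_a = ½K_aγH² = 0.5×0.3267×16.8×5.3² = 77.08 kN/m, acting at H/3 = 1.767 m above the base.
Overturning moment M_o = P_a × H/3 = 77.08 × 1.767 = 136.2.
Resisting moment M_r = W × 1.78 = 382.9 × 1.78 = 681.6.
FS_overturning = M_r/M_o = 681.6/136.2 = 5.005.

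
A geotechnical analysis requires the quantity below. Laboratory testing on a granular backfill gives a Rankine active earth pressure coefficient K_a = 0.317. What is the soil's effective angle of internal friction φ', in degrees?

K_a = tan²(45° − φ/2) ⇒ 45° − φ/2 = arctan(√0.317) = 29.38°.
φ = 2(45° − 29.38°) = 31.24°.

31.2°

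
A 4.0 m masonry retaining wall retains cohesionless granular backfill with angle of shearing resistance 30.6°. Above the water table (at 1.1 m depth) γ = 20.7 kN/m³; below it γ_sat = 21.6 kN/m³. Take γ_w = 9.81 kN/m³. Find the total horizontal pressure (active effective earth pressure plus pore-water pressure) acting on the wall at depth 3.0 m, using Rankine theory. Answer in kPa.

K_a = (1 − sin φ)/(1 + sin φ) = 0.3253.
γ' = 21.6 − 9.81 = 11.79 kN/m³.
Effective vertical stress at 3.0 m: σ'_v = 20.7×1.1 + 11.79×1.90 = 45.17 kPa.
σ'_h = K_a σ'_v = 0.3253 × 45.17 = 14.70 kPa; u = γ_w × 1.90 = 18.64 kPa.
Total σ_h = 14.70 + 18.64 = 33.34 kPa.

33.3 kPa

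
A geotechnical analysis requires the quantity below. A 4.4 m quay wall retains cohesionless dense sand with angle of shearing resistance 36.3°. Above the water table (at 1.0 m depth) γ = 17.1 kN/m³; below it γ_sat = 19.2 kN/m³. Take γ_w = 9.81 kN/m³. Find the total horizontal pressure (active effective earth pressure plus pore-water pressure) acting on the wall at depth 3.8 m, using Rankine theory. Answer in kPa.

38.6 kPa

K_a = (1 − sin φ)/(1 + sin φ) = 0.2563.
γ' = 19.2 − 9.81 = 9.390 kN/m³.
Effective vertical stress at 3.8 m: σ'_v = 17.1×1.0 + 9.390×2.80 = 43.39 kPa.
σ'_h = K_a σ'_v = 0.2563 × 43.39 = 11.12 kPa; u = γ_w × 2.80 = 27.47 kPa.
Total σ_h = 11.12 + 27.47 = 38.59 kPa.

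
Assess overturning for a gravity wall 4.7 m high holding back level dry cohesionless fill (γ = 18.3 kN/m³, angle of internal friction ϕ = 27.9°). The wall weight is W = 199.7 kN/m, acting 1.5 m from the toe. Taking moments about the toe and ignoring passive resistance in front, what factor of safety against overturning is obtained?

K_a = tan²(45° − 27.9°/2) = 0.3625.
P_a = ½K_aγH² = 0.5×0.3625×18.3×4.7² = 73.26 kN/m, acting at H/3 = 1.567 m above the base.
Overturning moment M_o = P_a × H/3 = 73.26 × 1.567 = 114.8.
Resisting moment M_r = W × 1.5 = 199.7 × 1.5 = 299.5.
FS_overturning = M_r/M_o = 299.5/114.8 = 2.610.

2.61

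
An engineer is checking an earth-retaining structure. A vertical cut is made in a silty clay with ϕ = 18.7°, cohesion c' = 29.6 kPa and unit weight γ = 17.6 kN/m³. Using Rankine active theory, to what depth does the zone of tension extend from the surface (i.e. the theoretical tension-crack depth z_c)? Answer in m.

K_a = tan²(45° − 18.7°/2) = 0.5144; √K_a = 0.7173.
The active pressure is zero where K_a γ z = 2c√K_a, so z_c = 2c/(γ√K_a) = 2×29.6/(17.6×0.7173) = 4.690 m.

4.69 m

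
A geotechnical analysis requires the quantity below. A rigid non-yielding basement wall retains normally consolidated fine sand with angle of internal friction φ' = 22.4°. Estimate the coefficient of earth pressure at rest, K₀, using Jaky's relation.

K₀ = 1 − sin φ' = 1 − sin 22.4° = 0.6189.

0.619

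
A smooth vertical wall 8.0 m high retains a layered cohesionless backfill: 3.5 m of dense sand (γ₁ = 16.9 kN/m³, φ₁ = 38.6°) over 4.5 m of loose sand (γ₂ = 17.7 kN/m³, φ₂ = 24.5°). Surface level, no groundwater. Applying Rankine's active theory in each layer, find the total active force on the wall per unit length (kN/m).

208 kN/m

K_a1 = tan²(45°−38.6°/2) = 0.2316; K_a2 = tan²(45°−24.5°/2) = 0.4137.
Layer 1: σ at base = K_a1 γ₁ h₁ = 13.70 kPa; P₁ = ½×13.70×3.5 = 23.98.
Layer 2: σ_v at top = γ₁h₁ = 59.15; σ_h top = K_a2×59.15 = 24.47; σ_h base = K_a2×(59.15+17.7×4.5) = 57.43.
P₂ = ½(24.47+57.43)×4.5 = 184.3. Total P_a = 23.98+184.3 = 208.2 kN/m.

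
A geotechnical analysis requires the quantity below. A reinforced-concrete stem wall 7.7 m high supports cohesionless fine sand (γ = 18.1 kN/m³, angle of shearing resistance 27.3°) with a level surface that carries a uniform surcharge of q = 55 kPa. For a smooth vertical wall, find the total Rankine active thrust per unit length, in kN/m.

356 kN/m

K_a = tan²(45° − φ/2) = 0.3711.
Soil triangle: ½ K_a γ H² = 0.5×0.3711×18.1×7.7² = 199.1 kN/m.
Surcharge rectangle: K_a q H = 0.3711×55×7.7 = 157.2 kN/m.
Total = 199.1 + 157.2 = 356.3 kN/m.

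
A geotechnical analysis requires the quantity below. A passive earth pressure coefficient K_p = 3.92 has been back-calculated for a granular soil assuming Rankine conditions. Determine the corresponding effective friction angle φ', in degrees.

36.4°

K_p = (1+sin φ)/(1−sin φ) ⇒ sin φ = (K_p − 1)/(K_p + 1) = 0.5935.
φ = arcsin(0.5935) = 36.41°.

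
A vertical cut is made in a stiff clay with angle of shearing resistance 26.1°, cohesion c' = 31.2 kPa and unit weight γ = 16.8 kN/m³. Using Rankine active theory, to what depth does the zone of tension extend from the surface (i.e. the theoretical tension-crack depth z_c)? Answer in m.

5.96 m

K_a = tan²(45° − 26.1°/2) = 0.3889; √K_a = 0.6237.
The active pressure is zero where K_a γ z = 2c√K_a, so z_c = 2c/(γ√K_a) = 2×31.2/(16.8×0.6237) = 5.956 m.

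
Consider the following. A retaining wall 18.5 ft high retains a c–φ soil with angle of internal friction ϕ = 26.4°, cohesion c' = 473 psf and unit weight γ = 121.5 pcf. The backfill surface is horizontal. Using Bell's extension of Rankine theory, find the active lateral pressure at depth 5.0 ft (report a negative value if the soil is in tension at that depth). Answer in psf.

-353 psf

K_a = (1 − sin φ)/(1 + sin φ) = 0.3844.
σ_a = K_a γ z − 2c√K_a = 0.3844×121.5×5.0 − 2×473×0.6200 = -353.0 psf.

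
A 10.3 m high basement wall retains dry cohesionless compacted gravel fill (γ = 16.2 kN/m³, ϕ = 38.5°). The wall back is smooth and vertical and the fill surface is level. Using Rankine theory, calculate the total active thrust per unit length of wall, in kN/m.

K_a = tan²(45° − φ/2) = 0.2327.
P_a = ½ K_a γ H² = 0.5 × 0.2327 × 16.2 × 10.3² = 199.9 kN/m.

200 kN/m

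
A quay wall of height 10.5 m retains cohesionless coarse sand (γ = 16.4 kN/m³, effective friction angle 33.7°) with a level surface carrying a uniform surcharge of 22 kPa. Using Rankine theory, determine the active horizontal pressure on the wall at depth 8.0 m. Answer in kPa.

43.9 kPa

K_a = (1 − sin φ)/(1 + sin φ) = 0.2863.
σ_v = γz + q = 16.4 × 8.0 + 22 = 153.2 kPa.
σ_h = K_a σ_v = 0.2863 × 153.2 = 43.86 kPa.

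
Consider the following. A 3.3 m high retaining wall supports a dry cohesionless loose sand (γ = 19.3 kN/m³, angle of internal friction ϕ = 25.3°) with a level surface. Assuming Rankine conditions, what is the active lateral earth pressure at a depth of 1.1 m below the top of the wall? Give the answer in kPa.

K_a = (1 − sin φ)/(1 + sin φ) = 0.4012.
σ_h = K_a γ z = 0.4012 × 19.3 × 1.1 = 8.517 kPa.

8.52 kPa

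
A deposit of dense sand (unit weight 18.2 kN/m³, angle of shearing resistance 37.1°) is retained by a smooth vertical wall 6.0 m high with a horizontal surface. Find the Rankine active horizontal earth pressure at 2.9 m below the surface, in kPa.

K_a = (1 − sin φ)/(1 + sin φ) = 0.2475.
σ_h = K_a γ z = 0.2475 × 18.2 × 2.9 = 13.06 kPa.

13.1 kPa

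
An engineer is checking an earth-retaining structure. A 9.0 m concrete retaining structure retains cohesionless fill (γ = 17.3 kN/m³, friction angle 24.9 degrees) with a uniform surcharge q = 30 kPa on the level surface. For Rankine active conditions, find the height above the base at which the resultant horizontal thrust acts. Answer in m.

K_a = 0.4074.
Triangular part P₁ = ½K_aγH² = 285.5 at H/3 = 3.000 m; rectangular part P₂ = K_a q H = 110.0 at H/2 = 4.500 m.
ȳ = (P₁·3.000 + P₂·4.500)/(P₁+P₂) = 3.417 m.

3.42 m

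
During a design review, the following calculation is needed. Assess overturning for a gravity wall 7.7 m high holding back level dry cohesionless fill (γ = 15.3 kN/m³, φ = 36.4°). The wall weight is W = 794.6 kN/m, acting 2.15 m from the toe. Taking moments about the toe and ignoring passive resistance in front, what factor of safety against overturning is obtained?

K_a = tan²(45° − 36.4°/2) = 0.2552.
P_a = ½K_aγH² = 0.5×0.2552×15.3×7.7² = 115.7 kN/m, acting at H/3 = 2.567 m above the base.
Overturning moment M_o = P_a × H/3 = 115.7 × 2.567 = 297.1.
Resisting moment M_r = W × 2.15 = 794.6 × 2.15 = 1708.
FS_overturning = M_r/M_o = 1708/297.1 = 5.751.

5.75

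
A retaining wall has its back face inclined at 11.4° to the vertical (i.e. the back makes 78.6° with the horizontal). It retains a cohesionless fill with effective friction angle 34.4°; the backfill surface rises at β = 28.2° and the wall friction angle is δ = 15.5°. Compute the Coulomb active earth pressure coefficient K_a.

K_a = sin²(α+φ) / [sin²α · sin(α−δ) · (1 + √{sin(φ+δ)sin(φ−β) / (sin(α−δ)sin(α+β))})²].
With α = 78.6°, φ = 34.4°, δ = 15.5°, β = 28.2°: K_a = 0.5752.

0.575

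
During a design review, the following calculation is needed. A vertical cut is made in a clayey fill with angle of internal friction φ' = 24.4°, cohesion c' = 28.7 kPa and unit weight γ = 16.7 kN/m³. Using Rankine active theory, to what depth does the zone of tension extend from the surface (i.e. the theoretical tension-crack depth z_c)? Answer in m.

5.33 m

K_a = tan²(45° − 24.4°/2) = 0.4153; √K_a = 0.6445.
The active pressure is zero where K_a γ z = 2c√K_a, so z_c = 2c/(γ√K_a) = 2×28.7/(16.7×0.6445) = 5.333 m.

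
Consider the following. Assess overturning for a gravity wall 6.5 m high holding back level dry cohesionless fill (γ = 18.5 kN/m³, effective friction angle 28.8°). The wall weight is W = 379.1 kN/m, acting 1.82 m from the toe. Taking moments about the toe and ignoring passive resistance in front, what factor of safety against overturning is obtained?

K_a = tan²(45° − 28.8°/2) = 0.3498.
P_a = ½K_aγH² = 0.5×0.3498×18.5×6.5² = 136.7 kN/m, acting at H/3 = 2.167 m above the base.
Overturning moment M_o = P_a × H/3 = 136.7 × 2.167 = 296.2.
Resisting moment M_r = W × 1.82 = 379.1 × 1.82 = 690.0.
FS_overturning = M_r/M_o = 690.0/296.2 = 2.330.

2.33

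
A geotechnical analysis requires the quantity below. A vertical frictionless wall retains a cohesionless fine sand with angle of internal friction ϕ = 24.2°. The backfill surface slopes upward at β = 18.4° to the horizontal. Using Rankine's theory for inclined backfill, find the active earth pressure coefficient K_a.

K_a = cos β · (cos β − √(cos²β − cos²φ)) / (cos β + √(cos²β − cos²φ)).
cos β = 0.9489, cos φ = 0.9121, √(cos²β − cos²φ) = 0.2615.
K_a = 0.9489 × (0.9489 − 0.2615)/(0.9489 + 0.2615) = 0.5388.

0.539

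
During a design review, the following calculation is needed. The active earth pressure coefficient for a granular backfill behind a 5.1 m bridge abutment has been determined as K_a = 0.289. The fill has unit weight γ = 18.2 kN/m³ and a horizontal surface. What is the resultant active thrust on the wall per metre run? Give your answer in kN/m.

68.4 kN/m

P = ½ K_a γ H² = 0.5 × 0.289 × 18.2 × 5.1² = 68.40 kN/m.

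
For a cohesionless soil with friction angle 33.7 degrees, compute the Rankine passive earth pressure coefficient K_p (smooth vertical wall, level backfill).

K_p = (1 + sin φ)/(1 − sin φ) = tan²(45° + 33.7°/2) = 3.493.

3.49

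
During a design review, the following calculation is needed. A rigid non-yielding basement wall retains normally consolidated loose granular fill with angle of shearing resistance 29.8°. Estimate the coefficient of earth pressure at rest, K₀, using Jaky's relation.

0.503

K₀ = 1 − sin φ' = 1 − sin 29.8° = 0.5030.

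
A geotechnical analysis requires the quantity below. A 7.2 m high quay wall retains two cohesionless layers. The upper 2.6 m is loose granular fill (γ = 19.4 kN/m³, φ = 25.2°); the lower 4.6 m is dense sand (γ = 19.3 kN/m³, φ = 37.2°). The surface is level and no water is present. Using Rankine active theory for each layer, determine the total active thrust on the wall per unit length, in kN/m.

K_a1 = tan²(45°−25.2°/2) = 0.4027; K_a2 = tan²(45°−37.2°/2) = 0.2464.
Layer 1: σ at base = K_a1 γ₁ h₁ = 20.31 kPa; P₁ = ½×20.31×2.6 = 26.41.
Layer 2: σ_v at top = γ₁h₁ = 50.44; σ_h top = K_a2×50.44 = 12.43; σ_h base = K_a2×(50.44+19.3×4.6) = 34.31.
P₂ = ½(12.43+34.31)×4.6 = 107.5. Total P_a = 26.41+107.5 = 133.9 kN/m.

134 kN/m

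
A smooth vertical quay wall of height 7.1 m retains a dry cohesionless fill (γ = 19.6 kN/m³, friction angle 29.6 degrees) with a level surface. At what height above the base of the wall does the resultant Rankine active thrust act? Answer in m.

2.37 m

K_a = 0.3387.
The pressure distribution is triangular, so the resultant acts at H/3 above the base = 7.1/3 = 2.367 m.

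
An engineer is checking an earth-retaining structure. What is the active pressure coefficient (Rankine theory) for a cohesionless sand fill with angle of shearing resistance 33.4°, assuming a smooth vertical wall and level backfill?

0.290

K_a = (1 − sin φ)/(1 + sin φ) = (1 − sin 33.4°)/(1 + sin 33.4°) = 0.2899.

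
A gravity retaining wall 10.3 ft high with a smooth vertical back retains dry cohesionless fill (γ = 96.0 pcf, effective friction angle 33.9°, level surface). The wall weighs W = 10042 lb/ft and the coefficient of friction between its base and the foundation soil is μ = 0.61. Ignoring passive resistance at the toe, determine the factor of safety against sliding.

K_a = tan²(45° − 33.9°/2) = 0.2839.
P_a = ½K_aγH² = 0.5×0.2839×96.0×10.3² = 1446 lb/ft, acting at H/3 = 3.433 ft above the base.
FS_sliding = μW / P_a = 0.61×10042 / 1446 = 4.237.

4.24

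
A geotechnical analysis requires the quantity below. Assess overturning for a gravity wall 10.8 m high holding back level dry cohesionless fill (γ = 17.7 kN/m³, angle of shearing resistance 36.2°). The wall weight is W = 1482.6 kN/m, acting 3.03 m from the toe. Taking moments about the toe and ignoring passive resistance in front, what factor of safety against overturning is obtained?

K_a = tan²(45° − 36.2°/2) = 0.2574.
P_a = ½K_aγH² = 0.5×0.2574×17.7×10.8² = 265.7 kN/m, acting at H/3 = 3.600 m above the base.
Overturning moment M_o = P_a × H/3 = 265.7 × 3.600 = 956.5.
Resisting moment M_r = W × 3.03 = 1482.6 × 3.03 = 4492.
FS_overturning = M_r/M_o = 4492/956.5 = 4.697.

4.70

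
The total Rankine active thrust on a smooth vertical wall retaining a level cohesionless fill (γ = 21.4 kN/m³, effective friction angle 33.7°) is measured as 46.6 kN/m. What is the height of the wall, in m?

3.90 m

K_a = 0.2863. P_a = ½ K_a γ H² ⇒ H = √(2P_a/(K_a γ)).
H = √(2×46.6/(0.2863×21.4)) = 3.900 m.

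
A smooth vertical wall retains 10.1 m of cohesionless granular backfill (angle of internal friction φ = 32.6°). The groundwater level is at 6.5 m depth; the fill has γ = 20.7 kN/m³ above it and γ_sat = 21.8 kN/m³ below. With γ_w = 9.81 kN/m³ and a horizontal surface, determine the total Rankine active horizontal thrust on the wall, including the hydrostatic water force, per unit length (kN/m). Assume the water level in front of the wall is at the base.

363 kN/m

K_a = tan²(45° − φ/2) = 0.2997.
γ' = 21.8 − 9.81 = 11.99 kN/m³. Depth below WT = 3.6 m.
σ'_h at WT = K_a γ d_w = 40.33 kPa; at base = 40.33 + K_a γ' × 3.6 = 53.27 kPa.
P₁ (0–6.5 m) = ½×40.33×6.5 = 131.1. P₂ (6.5–10.1 m) = ½(40.33+53.27)×3.6 = 168.5.
P_w = ½ γ_w h₂² = 0.5×9.81×3.6² = 63.57. Total = 131.1+168.5+63.57 = 363.1 kN/m.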